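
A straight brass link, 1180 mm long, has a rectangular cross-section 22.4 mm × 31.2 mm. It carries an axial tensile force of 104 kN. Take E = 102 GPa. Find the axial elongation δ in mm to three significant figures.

A = 698.9 mm².
δ_mech = NL/(AE) = 104000·1180/(698.9·102000) = 1.722 mm.

1.72 mm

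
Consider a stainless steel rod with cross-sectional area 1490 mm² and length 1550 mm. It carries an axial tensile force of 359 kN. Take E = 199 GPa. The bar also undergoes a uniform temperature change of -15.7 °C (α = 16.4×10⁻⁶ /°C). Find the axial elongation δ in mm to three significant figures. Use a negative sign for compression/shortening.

1.48 mm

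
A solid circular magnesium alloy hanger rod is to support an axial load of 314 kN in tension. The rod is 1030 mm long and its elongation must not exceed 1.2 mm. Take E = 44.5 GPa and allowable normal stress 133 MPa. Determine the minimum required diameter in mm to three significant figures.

Required area A ≥ P/σ_allow = 314000/133 = 2361 mm².
For a solid circular section, d ≥ √(4A/π) = 54.83 mm.
Elongation limit: A ≥ PL/(Eδ_allow) = 314000·1030/(44500·1.2) = 6057 mm² ⇒ d ≥ 87.81 mm.
The elongation limit governs.

87.8 mm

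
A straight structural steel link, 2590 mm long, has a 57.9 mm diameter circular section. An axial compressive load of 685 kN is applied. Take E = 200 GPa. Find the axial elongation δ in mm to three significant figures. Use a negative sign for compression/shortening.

-3.37 mm

A = 2633 mm².
δ_mech = NL/(AE) = -685000·2590/(2633·200000) = -3.369 mm.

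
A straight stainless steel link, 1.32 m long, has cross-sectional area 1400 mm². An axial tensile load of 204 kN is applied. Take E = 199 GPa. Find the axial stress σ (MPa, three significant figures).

σ = N/A = 204000/1400 = 145.7 MPa.

146 MPa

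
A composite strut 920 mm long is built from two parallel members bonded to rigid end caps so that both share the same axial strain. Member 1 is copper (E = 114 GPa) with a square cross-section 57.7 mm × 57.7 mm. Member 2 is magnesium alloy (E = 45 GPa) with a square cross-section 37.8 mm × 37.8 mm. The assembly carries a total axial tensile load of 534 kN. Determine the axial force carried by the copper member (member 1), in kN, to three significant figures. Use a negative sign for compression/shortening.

457 kN

A_1 = 3329 mm².
A_2 = 1429 mm².
Equal strain + equilibrium ⇒ each member carries load in proportion to AE: A₁E₁ = 379500000 N, A₂E₂ = 64300000 N, ΣAE = 443800000 N.
F₁ = P·A₁E₁/ΣAE = 534000·379500000/443800000 = 456600 N.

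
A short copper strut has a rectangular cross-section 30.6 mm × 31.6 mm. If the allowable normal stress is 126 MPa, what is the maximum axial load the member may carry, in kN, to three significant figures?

122 kN

A = 967 mm².
P_max = σ_allow · A = 126 · 967 = 121800 N = 121.8 kN.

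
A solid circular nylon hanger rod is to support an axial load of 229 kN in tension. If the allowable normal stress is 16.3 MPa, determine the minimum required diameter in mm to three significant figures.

134 mm

Required area A ≥ P/σ_allow = 229000/16.3 = 14050 mm².
For a solid circular section, d ≥ √(4A/π) = 133.7 mm.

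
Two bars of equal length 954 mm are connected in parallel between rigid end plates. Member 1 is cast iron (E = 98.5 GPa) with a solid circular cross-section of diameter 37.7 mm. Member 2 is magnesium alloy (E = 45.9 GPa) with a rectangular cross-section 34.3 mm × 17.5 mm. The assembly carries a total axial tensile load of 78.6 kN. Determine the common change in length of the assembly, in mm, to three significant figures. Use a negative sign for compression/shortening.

A_1 = 1116 mm².
A_2 = 600.2 mm².
Equal strain + equilibrium ⇒ each member carries load in proportion to AE: A₁E₁ = 110000000 N, A₂E₂ = 27550000 N, ΣAE = 137500000 N.
δ = PL/ΣAE = 78600·954/137500000 = 0.5453 mm.

0.545 mm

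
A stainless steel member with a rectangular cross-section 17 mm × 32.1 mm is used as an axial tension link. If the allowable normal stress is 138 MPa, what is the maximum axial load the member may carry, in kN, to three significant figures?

75.3 kN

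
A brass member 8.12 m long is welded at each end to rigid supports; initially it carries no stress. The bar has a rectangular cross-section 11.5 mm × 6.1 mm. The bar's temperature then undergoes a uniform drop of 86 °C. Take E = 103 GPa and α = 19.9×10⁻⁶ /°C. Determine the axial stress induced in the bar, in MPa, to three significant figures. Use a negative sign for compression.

Free thermal expansion αLΔT = 19.9e-6 · 8120 · -86 = -13.9 mm.
The walls impose strain ε = −(-13.9)/8120 = 1.7114e-03; σ = Eε = 103000 · 1.7114e-03 = 176.3 MPa.

176 MPa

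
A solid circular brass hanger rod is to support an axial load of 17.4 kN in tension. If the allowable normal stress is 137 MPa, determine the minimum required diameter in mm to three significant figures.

Required area A ≥ P/σ_allow = 17400/137 = 127 mm².
For a solid circular section, d ≥ √(4A/π) = 12.72 mm.

12.7 mm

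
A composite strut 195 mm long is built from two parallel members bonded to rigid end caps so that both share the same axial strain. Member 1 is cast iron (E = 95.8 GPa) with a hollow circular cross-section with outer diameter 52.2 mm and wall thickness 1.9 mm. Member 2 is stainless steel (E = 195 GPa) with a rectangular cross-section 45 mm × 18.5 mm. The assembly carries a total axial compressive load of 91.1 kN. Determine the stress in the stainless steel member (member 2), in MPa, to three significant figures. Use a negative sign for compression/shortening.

-93.0 MPa

A_1 = 300.2 mm².
A_2 = 832.5 mm².
Equal strain + equilibrium ⇒ each member carries load in proportion to AE: A₁E₁ = 28760000 N, A₂E₂ = 162300000 N, ΣAE = 191100000 N.
σ₂ = P·E₂/ΣAE = -91100·195000/191100000 = -92.96 MPa.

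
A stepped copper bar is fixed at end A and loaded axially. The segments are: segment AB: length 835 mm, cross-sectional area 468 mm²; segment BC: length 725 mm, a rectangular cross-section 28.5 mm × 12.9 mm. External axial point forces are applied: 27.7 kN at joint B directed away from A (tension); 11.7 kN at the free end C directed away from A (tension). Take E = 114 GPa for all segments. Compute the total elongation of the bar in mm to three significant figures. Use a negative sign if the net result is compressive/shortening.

0.819 mm

Internal axial forces (sectioning from the free end, tension +): N_BC = 11.7 kN, N_AB = 39.4 kN.
A_BC = 367.7 mm².
δ_AB = 39400·835/(468·114000) = 0.6166 mm
δ_BC = 11700·725/(367.7·114000) = 0.2024 mm
δ = Σδ_i = 0.819 mm.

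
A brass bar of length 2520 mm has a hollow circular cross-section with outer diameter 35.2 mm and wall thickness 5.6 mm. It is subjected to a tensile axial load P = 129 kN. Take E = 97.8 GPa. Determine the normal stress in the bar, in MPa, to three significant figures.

A = 520.8 mm².
σ = N/A = 129000/520.8 = 247.7 MPa.

248 MPa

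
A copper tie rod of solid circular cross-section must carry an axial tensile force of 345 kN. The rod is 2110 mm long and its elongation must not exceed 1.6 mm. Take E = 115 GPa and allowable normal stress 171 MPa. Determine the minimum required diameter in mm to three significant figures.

Required area A ≥ P/σ_allow = 345000/171 = 2018 mm².
For a solid circular section, d ≥ √(4A/π) = 50.68 mm.
Elongation limit: A ≥ PL/(Eδ_allow) = 345000·2110/(115000·1.6) = 3956 mm² ⇒ d ≥ 70.97 mm.
The elongation limit governs.

71.0 mm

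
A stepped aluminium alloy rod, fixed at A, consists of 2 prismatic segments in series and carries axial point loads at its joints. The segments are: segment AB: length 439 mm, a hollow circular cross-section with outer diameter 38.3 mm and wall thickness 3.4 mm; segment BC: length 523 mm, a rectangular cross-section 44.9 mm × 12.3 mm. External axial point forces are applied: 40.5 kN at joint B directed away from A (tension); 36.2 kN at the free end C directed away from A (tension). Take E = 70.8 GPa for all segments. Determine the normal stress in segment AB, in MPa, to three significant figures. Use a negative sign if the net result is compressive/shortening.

206 MPa

Internal axial forces (sectioning from the free end, tension +): N_BC = 36.2 kN, N_AB = 76.7 kN.
A_AB = 372.8 mm².
σ_AB = N_AB/A_AB = 76700/372.8 = 205.8 MPa.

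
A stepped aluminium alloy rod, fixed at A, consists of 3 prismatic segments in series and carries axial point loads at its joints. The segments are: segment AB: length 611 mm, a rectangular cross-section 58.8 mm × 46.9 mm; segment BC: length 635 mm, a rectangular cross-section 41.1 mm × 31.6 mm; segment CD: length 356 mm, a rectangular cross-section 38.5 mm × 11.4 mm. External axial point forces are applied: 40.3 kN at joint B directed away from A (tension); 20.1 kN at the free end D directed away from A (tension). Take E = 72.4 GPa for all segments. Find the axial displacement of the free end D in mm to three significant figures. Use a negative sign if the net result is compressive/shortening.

Internal axial forces (sectioning from the free end, tension +): N_CD = 20.1 kN, N_BC = 20.1 kN, N_AB = 60.4 kN.
A_AB = 2758 mm².
A_BC = 1299 mm².
A_CD = 438.9 mm².
δ_AB = 60400·611/(2758·72400) = 0.1848 mm
δ_BC = 20100·635/(1299·72400) = 0.1357 mm
δ_CD = 20100·356/(438.9·72400) = 0.2252 mm
δ = Σδ_i = 0.5458 mm.

0.546 mm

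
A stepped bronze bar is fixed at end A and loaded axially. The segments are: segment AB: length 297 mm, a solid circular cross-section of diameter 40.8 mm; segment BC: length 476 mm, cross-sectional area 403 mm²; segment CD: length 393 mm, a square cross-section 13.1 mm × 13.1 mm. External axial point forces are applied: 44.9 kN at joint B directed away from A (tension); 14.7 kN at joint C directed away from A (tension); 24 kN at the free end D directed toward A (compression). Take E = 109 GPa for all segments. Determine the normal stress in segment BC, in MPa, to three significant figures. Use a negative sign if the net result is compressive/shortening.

-23.1 MPa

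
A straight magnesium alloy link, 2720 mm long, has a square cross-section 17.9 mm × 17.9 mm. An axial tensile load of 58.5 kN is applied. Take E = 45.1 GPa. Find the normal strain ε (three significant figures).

0.00405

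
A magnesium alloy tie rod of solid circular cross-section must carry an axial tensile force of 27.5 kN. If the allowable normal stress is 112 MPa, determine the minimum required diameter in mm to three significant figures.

17.7 mm

Required area A ≥ P/σ_allow = 27500/112 = 245.5 mm².
For a solid circular section, d ≥ √(4A/π) = 17.68 mm.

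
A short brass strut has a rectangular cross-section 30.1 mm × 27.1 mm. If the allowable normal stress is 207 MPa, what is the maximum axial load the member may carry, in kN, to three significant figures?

A = 815.7 mm².
P_max = σ_allow · A = 207 · 815.7 = 168900 N = 168.9 kN.

169 kN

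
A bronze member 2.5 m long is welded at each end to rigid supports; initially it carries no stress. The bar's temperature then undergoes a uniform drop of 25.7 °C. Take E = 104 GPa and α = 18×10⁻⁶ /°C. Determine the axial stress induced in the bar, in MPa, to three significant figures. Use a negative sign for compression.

Free thermal expansion αLΔT = 18e-6 · 2500 · -25.7 = -1.157 mm.
The walls impose strain ε = −(-1.157)/2500 = 4.6260e-04; σ = Eε = 104000 · 4.6260e-04 = 48.11 MPa.

48.1 MPa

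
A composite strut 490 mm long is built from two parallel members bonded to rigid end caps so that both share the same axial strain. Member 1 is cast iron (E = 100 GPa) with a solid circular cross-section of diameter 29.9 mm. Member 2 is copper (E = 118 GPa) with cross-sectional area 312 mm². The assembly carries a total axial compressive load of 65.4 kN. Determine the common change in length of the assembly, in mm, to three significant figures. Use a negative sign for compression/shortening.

-0.299 mm

A_1 = 702.2 mm².
Equal strain + equilibrium ⇒ each member carries load in proportion to AE: A₁E₁ = 70220000 N, A₂E₂ = 36820000 N, ΣAE = 107000000 N.
δ = PL/ΣAE = -65400·490/107000000 = -0.2994 mm.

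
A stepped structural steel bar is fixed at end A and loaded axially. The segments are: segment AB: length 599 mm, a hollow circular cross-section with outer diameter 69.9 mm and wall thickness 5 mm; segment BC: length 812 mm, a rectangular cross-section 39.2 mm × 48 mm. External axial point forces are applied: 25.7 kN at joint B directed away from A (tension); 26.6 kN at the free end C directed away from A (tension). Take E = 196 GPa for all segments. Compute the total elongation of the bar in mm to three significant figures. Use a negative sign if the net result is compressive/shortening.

0.215 mm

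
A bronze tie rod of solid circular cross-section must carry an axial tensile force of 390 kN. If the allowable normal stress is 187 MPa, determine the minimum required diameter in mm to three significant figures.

51.5 mm

Required area A ≥ P/σ_allow = 390000/187 = 2086 mm².
For a solid circular section, d ≥ √(4A/π) = 51.53 mm.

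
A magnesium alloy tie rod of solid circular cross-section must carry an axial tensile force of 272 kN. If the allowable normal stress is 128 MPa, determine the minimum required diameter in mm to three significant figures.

Required area A ≥ P/σ_allow = 272000/128 = 2125 mm².
For a solid circular section, d ≥ √(4A/π) = 52.02 mm.

52.0 mm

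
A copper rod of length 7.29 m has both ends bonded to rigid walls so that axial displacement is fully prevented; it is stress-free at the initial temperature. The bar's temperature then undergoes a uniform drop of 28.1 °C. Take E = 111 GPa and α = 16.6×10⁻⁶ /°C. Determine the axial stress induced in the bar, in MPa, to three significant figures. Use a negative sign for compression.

51.8 MPa

Free thermal expansion αLΔT = 16.6e-6 · 7290 · -28.1 = -3.4 mm.
The walls impose strain ε = −(-3.4)/7290 = 4.6646e-04; σ = Eε = 111000 · 4.6646e-04 = 51.78 MPa.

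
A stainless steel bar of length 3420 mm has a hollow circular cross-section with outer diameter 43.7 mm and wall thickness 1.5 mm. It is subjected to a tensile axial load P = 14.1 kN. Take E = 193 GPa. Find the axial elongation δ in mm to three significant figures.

1.26 mm

A = 198.9 mm².
δ_mech = NL/(AE) = 14100·3420/(198.9·193000) = 1.256 mm.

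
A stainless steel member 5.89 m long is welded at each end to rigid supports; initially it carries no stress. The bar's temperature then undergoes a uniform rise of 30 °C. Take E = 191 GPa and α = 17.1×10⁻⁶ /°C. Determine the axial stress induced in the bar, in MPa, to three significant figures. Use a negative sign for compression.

Free thermal expansion αLΔT = 17.1e-6 · 5890 · 30 = 3.022 mm.
The walls impose strain ε = −(3.022)/5890 = -5.1300e-04; σ = Eε = 191000 · -5.1300e-04 = -97.98 MPa.

-98.0 MPa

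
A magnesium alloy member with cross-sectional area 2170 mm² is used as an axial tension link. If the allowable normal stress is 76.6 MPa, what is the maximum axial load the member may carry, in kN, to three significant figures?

166 kN

P_max = σ_allow · A = 76.6 · 2170 = 166200 N = 166.2 kN.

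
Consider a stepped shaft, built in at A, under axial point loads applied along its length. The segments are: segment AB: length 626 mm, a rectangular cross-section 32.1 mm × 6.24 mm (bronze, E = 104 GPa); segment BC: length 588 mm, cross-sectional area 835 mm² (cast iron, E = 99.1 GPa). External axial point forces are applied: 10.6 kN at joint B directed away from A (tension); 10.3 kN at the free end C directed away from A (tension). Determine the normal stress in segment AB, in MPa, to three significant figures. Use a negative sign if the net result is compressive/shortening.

104 MPa

Internal axial forces (sectioning from the free end, tension +): N_BC = 10.3 kN, N_AB = 20.9 kN.
A_AB = 200.3 mm².
σ_AB = N_AB/A_AB = 20900/200.3 = 104.3 MPa.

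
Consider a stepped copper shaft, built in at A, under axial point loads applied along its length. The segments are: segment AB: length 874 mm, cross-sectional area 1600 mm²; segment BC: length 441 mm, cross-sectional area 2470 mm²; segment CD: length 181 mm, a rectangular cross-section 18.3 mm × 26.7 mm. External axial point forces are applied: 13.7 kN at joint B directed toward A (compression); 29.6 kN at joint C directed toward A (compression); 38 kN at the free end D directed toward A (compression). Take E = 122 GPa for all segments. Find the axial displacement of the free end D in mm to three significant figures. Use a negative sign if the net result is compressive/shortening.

Internal axial forces (sectioning from the free end, tension +): N_CD = -38 kN, N_BC = -67.6 kN, N_AB = -81.3 kN.
A_CD = 488.6 mm².
δ_AB = -81300·874/(1600·122000) = -0.364 mm
δ_BC = -67600·441/(2470·122000) = -0.09893 mm
δ_CD = -38000·181/(488.6·122000) = -0.1154 mm
δ = Σδ_i = -0.5783 mm.

-0.578 mm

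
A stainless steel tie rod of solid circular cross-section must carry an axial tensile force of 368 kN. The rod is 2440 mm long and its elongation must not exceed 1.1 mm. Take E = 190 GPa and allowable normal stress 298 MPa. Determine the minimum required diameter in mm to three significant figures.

74.0 mm

Required area A ≥ P/σ_allow = 368000/298 = 1235 mm².
For a solid circular section, d ≥ √(4A/π) = 39.65 mm.
Elongation limit: A ≥ PL/(Eδ_allow) = 368000·2440/(190000·1.1) = 4296 mm² ⇒ d ≥ 73.96 mm.
The elongation limit governs.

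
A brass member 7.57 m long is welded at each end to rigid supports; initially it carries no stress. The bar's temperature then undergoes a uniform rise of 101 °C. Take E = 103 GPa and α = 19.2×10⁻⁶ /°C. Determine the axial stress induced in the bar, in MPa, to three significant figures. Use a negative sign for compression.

Free thermal expansion αLΔT = 19.2e-6 · 7570 · 101 = 14.68 mm.
The walls impose strain ε = −(14.68)/7570 = -1.9392e-03; σ = Eε = 103000 · -1.9392e-03 = -199.7 MPa.

-200 MPa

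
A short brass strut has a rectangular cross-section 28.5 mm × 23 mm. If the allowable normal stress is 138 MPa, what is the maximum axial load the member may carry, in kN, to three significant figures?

A = 655.5 mm².
P_max = σ_allow · A = 138 · 655.5 = 90460 N = 90.46 kN.

90.5 kN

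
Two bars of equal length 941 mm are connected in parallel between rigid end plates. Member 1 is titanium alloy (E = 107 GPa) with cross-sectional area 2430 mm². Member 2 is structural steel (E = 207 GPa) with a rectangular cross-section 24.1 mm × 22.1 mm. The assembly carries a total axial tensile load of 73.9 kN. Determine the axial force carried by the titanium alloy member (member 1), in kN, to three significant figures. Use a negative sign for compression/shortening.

A_2 = 532.6 mm².
Equal strain + equilibrium ⇒ each member carries load in proportion to AE: A₁E₁ = 260000000 N, A₂E₂ = 110300000 N, ΣAE = 370300000 N.
F₁ = P·A₁E₁/ΣAE = 73900·260000000/370300000 = 51900 N.

51.9 kN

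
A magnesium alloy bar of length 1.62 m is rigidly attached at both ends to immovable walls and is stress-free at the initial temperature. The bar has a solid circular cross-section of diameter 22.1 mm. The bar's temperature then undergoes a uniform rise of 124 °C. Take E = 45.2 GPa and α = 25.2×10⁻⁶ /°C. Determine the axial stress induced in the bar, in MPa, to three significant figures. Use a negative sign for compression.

Free thermal expansion αLΔT = 25.2e-6 · 1620 · 124 = 5.062 mm.
The walls impose strain ε = −(5.062)/1620 = -3.1248e-03; σ = Eε = 45200 · -3.1248e-03 = -141.2 MPa.

-141 MPa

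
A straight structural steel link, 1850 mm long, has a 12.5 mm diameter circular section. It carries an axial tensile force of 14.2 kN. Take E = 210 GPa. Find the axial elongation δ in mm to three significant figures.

A = 122.7 mm².
δ_mech = NL/(AE) = 14200·1850/(122.7·210000) = 1.019 mm.

1.02 mm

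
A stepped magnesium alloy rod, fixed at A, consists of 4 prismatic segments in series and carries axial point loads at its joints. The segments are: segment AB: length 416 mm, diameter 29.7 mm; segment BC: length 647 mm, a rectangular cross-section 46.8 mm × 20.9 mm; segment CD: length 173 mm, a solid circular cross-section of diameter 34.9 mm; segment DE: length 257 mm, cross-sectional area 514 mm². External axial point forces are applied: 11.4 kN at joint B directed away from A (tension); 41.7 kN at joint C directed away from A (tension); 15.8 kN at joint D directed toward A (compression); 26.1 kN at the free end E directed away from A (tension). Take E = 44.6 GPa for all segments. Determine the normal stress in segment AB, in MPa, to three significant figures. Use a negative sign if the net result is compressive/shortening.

91.5 MPa

Internal axial forces (sectioning from the free end, tension +): N_DE = 26.1 kN, N_CD = 10.3 kN, N_BC = 52 kN, N_AB = 63.4 kN.
A_AB = 692.8 mm².
σ_AB = N_AB/A_AB = 63400/692.8 = 91.51 MPa.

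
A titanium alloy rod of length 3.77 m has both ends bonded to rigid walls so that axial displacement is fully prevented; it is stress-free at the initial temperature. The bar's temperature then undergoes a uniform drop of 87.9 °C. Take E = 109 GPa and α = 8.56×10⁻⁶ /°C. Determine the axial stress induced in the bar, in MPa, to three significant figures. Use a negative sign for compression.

82.0 MPa

Free thermal expansion αLΔT = 8.56e-6 · 3770 · -87.9 = -2.837 mm.
The walls impose strain ε = −(-2.837)/3770 = 7.5242e-04; σ = Eε = 109000 · 7.5242e-04 = 82.01 MPa.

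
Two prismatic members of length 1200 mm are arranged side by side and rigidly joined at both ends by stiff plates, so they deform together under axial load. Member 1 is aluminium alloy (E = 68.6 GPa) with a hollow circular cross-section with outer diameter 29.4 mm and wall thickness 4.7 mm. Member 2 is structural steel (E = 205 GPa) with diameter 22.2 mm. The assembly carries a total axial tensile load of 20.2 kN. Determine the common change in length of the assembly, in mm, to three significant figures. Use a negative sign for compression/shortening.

A_1 = 364.7 mm².
A_2 = 387.1 mm².
Equal strain + equilibrium ⇒ each member carries load in proportion to AE: A₁E₁ = 25020000 N, A₂E₂ = 79350000 N, ΣAE = 104400000 N.
δ = PL/ΣAE = 20200·1200/104400000 = 0.2323 mm.

0.232 mm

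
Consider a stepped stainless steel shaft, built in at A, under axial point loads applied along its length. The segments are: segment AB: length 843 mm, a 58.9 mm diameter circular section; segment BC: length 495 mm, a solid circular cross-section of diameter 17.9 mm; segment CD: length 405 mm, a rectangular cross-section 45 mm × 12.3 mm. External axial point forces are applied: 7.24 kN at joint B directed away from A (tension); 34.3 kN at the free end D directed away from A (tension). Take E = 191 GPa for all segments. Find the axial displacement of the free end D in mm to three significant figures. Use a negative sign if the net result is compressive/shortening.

Internal axial forces (sectioning from the free end, tension +): N_CD = 34.3 kN, N_BC = 34.3 kN, N_AB = 41.54 kN.
A_AB = 2725 mm².
A_BC = 251.6 mm².
A_CD = 553.5 mm².
δ_AB = 41540·843/(2725·191000) = 0.06729 mm
δ_BC = 34300·495/(251.6·191000) = 0.3532 mm
δ_CD = 34300·405/(553.5·191000) = 0.1314 mm
δ = Σδ_i = 0.5519 mm.

0.552 mm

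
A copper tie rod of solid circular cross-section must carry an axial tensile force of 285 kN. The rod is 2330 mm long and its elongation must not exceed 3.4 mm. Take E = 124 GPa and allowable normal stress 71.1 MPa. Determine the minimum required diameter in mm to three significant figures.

Required area A ≥ P/σ_allow = 285000/71.1 = 4008 mm².
For a solid circular section, d ≥ √(4A/π) = 71.44 mm.
Elongation limit: A ≥ PL/(Eδ_allow) = 285000·2330/(124000·3.4) = 1575 mm² ⇒ d ≥ 44.78 mm.
The stress limit governs.

71.4 mm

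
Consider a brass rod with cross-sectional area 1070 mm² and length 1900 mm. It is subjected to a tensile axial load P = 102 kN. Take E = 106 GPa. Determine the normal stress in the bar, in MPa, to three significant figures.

σ = N/A = 102000/1070 = 95.33 MPa.

95.3 MPa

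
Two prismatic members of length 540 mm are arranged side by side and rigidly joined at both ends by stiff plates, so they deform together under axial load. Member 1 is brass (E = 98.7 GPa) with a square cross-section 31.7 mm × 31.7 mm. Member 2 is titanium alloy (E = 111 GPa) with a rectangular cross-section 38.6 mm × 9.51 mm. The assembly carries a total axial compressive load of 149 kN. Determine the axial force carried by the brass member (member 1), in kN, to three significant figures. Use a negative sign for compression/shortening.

-106 kN

A_1 = 1005 mm².
A_2 = 367.1 mm².
Equal strain + equilibrium ⇒ each member carries load in proportion to AE: A₁E₁ = 99180000 N, A₂E₂ = 40750000 N, ΣAE = 139900000 N.
F₁ = P·A₁E₁/ΣAE = -149000·99180000/139900000 = -105600 N.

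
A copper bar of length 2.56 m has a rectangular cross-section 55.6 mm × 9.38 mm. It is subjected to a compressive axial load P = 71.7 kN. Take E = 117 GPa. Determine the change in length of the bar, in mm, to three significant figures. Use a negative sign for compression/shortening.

-3.01 mm

A = 521.5 mm².
δ_mech = NL/(AE) = -71700·2560/(521.5·117000) = -3.008 mm.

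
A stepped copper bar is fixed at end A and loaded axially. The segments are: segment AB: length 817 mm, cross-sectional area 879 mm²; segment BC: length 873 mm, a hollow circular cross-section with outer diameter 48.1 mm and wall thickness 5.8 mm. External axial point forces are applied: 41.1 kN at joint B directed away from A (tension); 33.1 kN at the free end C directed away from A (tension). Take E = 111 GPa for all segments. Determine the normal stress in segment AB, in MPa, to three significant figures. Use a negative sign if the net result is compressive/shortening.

84.4 MPa

Internal axial forces (sectioning from the free end, tension +): N_BC = 33.1 kN, N_AB = 74.2 kN.
σ_AB = N_AB/A_AB = 74200/879 = 84.41 MPa.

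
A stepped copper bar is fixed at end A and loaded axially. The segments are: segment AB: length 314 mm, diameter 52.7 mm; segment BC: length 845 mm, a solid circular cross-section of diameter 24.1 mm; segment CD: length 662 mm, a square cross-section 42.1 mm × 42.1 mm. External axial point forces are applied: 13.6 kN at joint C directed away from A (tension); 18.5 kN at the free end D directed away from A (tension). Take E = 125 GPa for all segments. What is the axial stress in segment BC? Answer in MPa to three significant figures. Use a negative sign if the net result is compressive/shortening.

Internal axial forces (sectioning from the free end, tension +): N_CD = 18.5 kN, N_BC = 32.1 kN, N_AB = 32.1 kN.
A_BC = 456.2 mm².
σ_BC = N_BC/A_BC = 32100/456.2 = 70.37 MPa.

70.4 MPa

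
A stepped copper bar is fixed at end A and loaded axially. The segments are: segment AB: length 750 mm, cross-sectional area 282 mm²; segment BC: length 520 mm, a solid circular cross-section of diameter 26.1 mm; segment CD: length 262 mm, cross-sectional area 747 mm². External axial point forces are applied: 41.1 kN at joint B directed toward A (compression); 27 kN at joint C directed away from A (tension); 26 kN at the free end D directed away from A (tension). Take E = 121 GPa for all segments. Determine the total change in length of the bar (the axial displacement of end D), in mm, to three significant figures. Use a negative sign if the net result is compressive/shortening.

0.763 mm

Internal axial forces (sectioning from the free end, tension +): N_CD = 26 kN, N_BC = 53 kN, N_AB = 11.9 kN.
A_BC = 535 mm².
δ_AB = 11900·750/(282·121000) = 0.2616 mm
δ_BC = 53000·520/(535·121000) = 0.4257 mm
δ_CD = 26000·262/(747·121000) = 0.07536 mm
δ = Σδ_i = 0.7626 mm.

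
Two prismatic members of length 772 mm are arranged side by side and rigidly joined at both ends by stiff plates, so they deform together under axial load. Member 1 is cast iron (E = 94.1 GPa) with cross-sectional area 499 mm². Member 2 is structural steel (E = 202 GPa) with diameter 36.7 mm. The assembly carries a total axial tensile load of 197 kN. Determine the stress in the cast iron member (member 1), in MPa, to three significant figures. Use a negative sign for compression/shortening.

71.1 MPa

A_2 = 1058 mm².
Equal strain + equilibrium ⇒ each member carries load in proportion to AE: A₁E₁ = 46960000 N, A₂E₂ = 213700000 N, ΣAE = 260600000 N.
σ₁ = P·E₁/ΣAE = 197000·94100/260600000 = 71.12 MPa.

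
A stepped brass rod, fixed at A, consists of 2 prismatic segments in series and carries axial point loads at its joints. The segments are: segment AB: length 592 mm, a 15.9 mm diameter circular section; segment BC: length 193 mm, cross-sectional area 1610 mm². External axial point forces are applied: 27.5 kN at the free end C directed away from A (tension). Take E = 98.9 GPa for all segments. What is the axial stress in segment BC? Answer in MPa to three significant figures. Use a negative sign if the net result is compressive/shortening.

17.1 MPa

Internal axial forces (sectioning from the free end, tension +): N_BC = 27.5 kN, N_AB = 27.5 kN.
σ_BC = N_BC/A_BC = 27500/1610 = 17.08 MPa.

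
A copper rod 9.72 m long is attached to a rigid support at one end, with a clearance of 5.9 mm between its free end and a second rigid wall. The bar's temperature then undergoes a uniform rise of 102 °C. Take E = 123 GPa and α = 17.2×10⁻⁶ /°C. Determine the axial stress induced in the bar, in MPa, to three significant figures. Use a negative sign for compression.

-141 MPa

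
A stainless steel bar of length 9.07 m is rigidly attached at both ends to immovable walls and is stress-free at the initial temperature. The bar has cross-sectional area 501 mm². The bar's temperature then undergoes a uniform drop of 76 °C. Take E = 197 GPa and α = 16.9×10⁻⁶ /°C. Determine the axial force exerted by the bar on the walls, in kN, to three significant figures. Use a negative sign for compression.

Free thermal expansion αLΔT = 16.9e-6 · 9070 · -76 = -11.65 mm.
The walls impose strain ε = −(-11.65)/9070 = 1.2844e-03; σ = Eε = 197000 · 1.2844e-03 = 253 MPa.
Wall reaction R = σ·A = 253·501 = 126800 N = 126.8 kN.

127 kN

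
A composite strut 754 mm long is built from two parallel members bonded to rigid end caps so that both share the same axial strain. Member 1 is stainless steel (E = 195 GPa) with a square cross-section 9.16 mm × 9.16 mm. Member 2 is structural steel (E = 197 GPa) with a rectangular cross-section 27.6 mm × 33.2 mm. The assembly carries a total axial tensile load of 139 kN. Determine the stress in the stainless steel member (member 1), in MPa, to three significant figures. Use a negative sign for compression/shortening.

138 MPa

A_1 = 83.91 mm².
A_2 = 916.3 mm².
Equal strain + equilibrium ⇒ each member carries load in proportion to AE: A₁E₁ = 16360000 N, A₂E₂ = 180500000 N, ΣAE = 196900000 N.
σ₁ = P·E₁/ΣAE = 139000·195000/196900000 = 137.7 MPa.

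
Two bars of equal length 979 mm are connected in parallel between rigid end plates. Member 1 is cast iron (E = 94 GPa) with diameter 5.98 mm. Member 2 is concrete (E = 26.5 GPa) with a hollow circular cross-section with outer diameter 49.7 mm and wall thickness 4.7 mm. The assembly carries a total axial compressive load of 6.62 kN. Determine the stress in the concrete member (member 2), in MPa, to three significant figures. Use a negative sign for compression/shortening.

-8.66 MPa

A_1 = 28.09 mm².
A_2 = 664.4 mm².
Equal strain + equilibrium ⇒ each member carries load in proportion to AE: A₁E₁ = 2640000 N, A₂E₂ = 17610000 N, ΣAE = 20250000 N.
σ₂ = P·E₂/ΣAE = -6620·26500/20250000 = -8.664 MPa.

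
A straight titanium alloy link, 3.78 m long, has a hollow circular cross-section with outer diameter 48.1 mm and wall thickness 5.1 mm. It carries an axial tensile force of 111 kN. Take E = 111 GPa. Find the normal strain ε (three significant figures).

A = 689 mm².
σ = N/A = 161.1 MPa; ε = σ/E = 161.1/111000 = 1.451e-03.

0.00145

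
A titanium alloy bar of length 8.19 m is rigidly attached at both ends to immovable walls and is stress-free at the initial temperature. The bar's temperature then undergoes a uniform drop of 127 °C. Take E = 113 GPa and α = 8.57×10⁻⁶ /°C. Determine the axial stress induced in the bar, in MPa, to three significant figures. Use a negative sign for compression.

123 MPa

Free thermal expansion αLΔT = 8.57e-6 · 8190 · -127 = -8.914 mm.
The walls impose strain ε = −(-8.914)/8190 = 1.0884e-03; σ = Eε = 113000 · 1.0884e-03 = 123 MPa.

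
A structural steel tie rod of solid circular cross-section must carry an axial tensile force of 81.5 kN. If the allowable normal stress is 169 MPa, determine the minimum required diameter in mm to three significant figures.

Required area A ≥ P/σ_allow = 81500/169 = 482.2 mm².
For a solid circular section, d ≥ √(4A/π) = 24.78 mm.

24.8 mm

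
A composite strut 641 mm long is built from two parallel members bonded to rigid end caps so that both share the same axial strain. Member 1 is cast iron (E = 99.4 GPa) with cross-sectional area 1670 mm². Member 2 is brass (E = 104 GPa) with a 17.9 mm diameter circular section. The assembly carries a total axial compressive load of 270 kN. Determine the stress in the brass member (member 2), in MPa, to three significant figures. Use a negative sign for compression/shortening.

A_2 = 251.6 mm².
Equal strain + equilibrium ⇒ each member carries load in proportion to AE: A₁E₁ = 166000000 N, A₂E₂ = 26170000 N, ΣAE = 192200000 N.
σ₂ = P·E₂/ΣAE = -270000·104000/192200000 = -146.1 MPa.

-146 MPa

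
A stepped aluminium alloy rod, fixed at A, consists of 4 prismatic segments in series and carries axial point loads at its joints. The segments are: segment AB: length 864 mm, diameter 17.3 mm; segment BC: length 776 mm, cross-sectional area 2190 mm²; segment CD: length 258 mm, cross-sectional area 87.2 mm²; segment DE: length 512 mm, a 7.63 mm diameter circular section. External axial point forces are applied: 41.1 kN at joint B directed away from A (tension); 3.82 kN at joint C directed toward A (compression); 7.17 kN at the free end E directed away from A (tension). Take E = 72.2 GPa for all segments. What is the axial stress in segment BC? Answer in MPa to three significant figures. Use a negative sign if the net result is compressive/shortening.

1.53 MPa

Internal axial forces (sectioning from the free end, tension +): N_DE = 7.17 kN, N_CD = 7.17 kN, N_BC = 3.35 kN, N_AB = 44.45 kN.
σ_BC = N_BC/A_BC = 3350/2190 = 1.53 MPa.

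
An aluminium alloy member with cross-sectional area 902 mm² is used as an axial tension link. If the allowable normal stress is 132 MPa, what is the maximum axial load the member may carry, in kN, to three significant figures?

119 kN

P_max = σ_allow · A = 132 · 902 = 119100 N = 119.1 kN.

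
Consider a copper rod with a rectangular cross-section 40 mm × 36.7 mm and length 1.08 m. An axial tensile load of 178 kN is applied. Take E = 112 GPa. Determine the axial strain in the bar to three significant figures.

0.00108

A = 1468 mm².
σ = N/A = 121.3 MPa; ε = σ/E = 121.3/112000 = 1.083e-03.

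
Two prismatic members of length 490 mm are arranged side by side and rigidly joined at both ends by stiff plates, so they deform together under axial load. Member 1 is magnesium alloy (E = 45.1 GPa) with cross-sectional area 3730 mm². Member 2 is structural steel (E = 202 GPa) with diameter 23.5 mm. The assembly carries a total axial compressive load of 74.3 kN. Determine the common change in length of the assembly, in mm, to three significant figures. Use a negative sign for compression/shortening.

-0.142 mm

A_2 = 433.7 mm².
Equal strain + equilibrium ⇒ each member carries load in proportion to AE: A₁E₁ = 168200000 N, A₂E₂ = 87610000 N, ΣAE = 255800000 N.
δ = PL/ΣAE = -74300·490/255800000 = -0.1423 mm.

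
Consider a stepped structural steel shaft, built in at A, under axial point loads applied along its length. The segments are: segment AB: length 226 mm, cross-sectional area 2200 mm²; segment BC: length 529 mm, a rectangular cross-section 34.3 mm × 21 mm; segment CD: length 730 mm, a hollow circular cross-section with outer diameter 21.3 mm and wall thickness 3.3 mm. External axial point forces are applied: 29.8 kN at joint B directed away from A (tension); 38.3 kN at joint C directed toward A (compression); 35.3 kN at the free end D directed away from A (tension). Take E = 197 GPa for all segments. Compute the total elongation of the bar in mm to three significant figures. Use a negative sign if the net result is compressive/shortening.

Internal axial forces (sectioning from the free end, tension +): N_CD = 35.3 kN, N_BC = -3 kN, N_AB = 26.8 kN.
A_BC = 720.3 mm².
A_CD = 186.6 mm².
δ_AB = 26800·226/(2200·197000) = 0.01398 mm
δ_BC = -3000·529/(720.3·197000) = -0.01118 mm
δ_CD = 35300·730/(186.6·197000) = 0.701 mm
δ = Σδ_i = 0.7038 mm.

0.704 mm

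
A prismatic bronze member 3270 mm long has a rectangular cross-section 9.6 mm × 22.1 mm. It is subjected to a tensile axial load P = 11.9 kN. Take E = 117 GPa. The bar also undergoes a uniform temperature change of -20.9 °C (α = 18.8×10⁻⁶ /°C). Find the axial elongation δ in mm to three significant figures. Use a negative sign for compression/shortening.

A = 212.2 mm².
δ_mech = NL/(AE) = 11900·3270/(212.2·117000) = 1.568 mm.
δ_thermal = αLΔT = 18.8e-6·3270·-20.9 = -1.285 mm.
δ = δ_mech + δ_thermal = 0.2828 mm.

0.283 mm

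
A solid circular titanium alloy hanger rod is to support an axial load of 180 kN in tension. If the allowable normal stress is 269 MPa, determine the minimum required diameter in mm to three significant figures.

29.2 mm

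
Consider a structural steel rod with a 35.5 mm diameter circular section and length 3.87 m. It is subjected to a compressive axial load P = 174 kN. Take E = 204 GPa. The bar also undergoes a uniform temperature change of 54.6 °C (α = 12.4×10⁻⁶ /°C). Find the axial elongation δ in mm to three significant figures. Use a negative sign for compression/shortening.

-0.715 mm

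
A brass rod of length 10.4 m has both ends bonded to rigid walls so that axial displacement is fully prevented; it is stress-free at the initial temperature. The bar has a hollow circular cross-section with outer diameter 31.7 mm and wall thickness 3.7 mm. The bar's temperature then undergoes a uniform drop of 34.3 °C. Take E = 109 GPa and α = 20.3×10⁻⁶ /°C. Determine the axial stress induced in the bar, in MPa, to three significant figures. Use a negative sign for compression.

75.9 MPa

Free thermal expansion αLΔT = 20.3e-6 · 10400 · -34.3 = -7.241 mm.
The walls impose strain ε = −(-7.241)/10400 = 6.9629e-04; σ = Eε = 109000 · 6.9629e-04 = 75.9 MPa.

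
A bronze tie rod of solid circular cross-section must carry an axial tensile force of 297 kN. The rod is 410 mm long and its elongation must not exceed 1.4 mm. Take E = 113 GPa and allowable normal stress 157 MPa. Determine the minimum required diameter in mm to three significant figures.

49.1 mm

Required area A ≥ P/σ_allow = 297000/157 = 1892 mm².
For a solid circular section, d ≥ √(4A/π) = 49.08 mm.
Elongation limit: A ≥ PL/(Eδ_allow) = 297000·410/(113000·1.4) = 769.7 mm² ⇒ d ≥ 31.31 mm.
The stress limit governs.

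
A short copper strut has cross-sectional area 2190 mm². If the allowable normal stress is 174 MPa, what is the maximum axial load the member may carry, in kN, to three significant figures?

P_max = σ_allow · A = 174 · 2190 = 381100 N = 381.1 kN.

381 kN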